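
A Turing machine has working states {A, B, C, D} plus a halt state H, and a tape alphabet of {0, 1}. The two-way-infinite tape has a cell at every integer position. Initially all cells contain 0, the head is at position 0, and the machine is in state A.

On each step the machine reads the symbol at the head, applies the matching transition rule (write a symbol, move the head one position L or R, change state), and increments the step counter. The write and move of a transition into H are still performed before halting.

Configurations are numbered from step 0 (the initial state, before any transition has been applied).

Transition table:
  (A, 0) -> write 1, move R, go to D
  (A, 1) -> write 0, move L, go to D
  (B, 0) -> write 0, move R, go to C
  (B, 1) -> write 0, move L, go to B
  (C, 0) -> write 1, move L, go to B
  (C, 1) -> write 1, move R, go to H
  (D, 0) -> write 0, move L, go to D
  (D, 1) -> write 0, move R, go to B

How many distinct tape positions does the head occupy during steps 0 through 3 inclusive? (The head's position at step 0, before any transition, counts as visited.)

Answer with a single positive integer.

Answer: 2

Derivation:
Step 1: in state A at pos 0, read 0 -> (A,0)->write 1,move R,goto D. Now: state=D, head=1, tape[-1..2]=0100 (head:   ^)
Step 2: in state D at pos 1, read 0 -> (D,0)->write 0,move L,goto D. Now: state=D, head=0, tape[-1..2]=0100 (head:  ^)
Step 3: in state D at pos 0, read 1 -> (D,1)->write 0,move R,goto B. Now: state=B, head=1, tape[-1..2]=0000 (head:   ^)
Head positions at steps 0..3: starting at 0, distinct positions visited = {0, 1} -> 2 position(s)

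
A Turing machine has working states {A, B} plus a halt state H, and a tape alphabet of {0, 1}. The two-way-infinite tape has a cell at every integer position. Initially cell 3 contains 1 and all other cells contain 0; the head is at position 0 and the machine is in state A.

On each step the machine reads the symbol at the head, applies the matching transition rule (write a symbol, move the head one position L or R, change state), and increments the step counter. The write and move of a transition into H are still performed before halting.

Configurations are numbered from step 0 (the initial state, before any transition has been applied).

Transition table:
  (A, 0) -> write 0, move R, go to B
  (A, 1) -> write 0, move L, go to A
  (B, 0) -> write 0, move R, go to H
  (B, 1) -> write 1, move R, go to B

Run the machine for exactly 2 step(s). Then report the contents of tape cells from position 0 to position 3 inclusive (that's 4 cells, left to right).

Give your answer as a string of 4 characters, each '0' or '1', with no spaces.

Answer: 0001

Derivation:
Step 1: in state A at pos 0, read 0 -> (A,0)->write 0,move R,goto B. Now: state=B, head=1, tape[-1..4]=000010 (head:   ^)
Step 2: in state B at pos 1, read 0 -> (B,0)->write 0,move R,goto H. Now: state=H, head=2, tape[-1..4]=000010 (head:    ^)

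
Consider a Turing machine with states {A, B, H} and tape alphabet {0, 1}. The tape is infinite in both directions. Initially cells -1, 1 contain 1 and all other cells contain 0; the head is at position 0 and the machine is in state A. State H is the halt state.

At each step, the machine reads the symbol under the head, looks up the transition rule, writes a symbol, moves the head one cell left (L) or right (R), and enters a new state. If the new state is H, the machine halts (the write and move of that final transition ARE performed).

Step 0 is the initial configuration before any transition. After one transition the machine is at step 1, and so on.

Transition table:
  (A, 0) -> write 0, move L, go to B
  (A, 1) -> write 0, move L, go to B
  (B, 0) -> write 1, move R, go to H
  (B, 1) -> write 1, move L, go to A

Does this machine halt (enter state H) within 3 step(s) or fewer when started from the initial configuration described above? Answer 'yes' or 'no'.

Answer: no

Derivation:
Step 1: in state A at pos 0, read 0 -> (A,0)->write 0,move L,goto B. Now: state=B, head=-1, tape[-2..2]=01010 (head:  ^)
Step 2: in state B at pos -1, read 1 -> (B,1)->write 1,move L,goto A. Now: state=A, head=-2, tape[-3..2]=001010 (head:  ^)
Step 3: in state A at pos -2, read 0 -> (A,0)->write 0,move L,goto B. Now: state=B, head=-3, tape[-4..2]=0001010 (head:  ^)
After 3 step(s): state = B (not H) -> not halted within 3 -> no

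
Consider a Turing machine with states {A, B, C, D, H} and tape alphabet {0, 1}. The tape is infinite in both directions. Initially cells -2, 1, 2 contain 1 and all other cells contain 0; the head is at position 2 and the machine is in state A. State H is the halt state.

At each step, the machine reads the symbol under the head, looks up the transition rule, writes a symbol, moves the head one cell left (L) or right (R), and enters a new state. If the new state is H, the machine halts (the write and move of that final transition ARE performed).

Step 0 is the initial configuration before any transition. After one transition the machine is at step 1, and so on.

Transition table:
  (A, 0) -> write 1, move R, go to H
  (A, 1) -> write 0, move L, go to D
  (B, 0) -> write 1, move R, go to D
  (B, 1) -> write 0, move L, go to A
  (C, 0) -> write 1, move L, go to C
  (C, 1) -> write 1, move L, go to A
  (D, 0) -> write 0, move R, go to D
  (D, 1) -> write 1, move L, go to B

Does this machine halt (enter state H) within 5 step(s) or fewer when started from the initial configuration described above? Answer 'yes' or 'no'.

Answer: no

Derivation:
Step 1: in state A at pos 2, read 1 -> (A,1)->write 0,move L,goto D. Now: state=D, head=1, tape[-3..3]=0100100 (head:     ^)
Step 2: in state D at pos 1, read 1 -> (D,1)->write 1,move L,goto B. Now: state=B, head=0, tape[-3..3]=0100100 (head:    ^)
Step 3: in state B at pos 0, read 0 -> (B,0)->write 1,move R,goto D. Now: state=D, head=1, tape[-3..3]=0101100 (head:     ^)
Step 4: in state D at pos 1, read 1 -> (D,1)->write 1,move L,goto B. Now: state=B, head=0, tape[-3..3]=0101100 (head:    ^)
Step 5: in state B at pos 0, read 1 -> (B,1)->write 0,move L,goto A. Now: state=A, head=-1, tape[-3..3]=0100100 (head:   ^)
After 5 step(s): state = A (not H) -> not halted within 5 -> no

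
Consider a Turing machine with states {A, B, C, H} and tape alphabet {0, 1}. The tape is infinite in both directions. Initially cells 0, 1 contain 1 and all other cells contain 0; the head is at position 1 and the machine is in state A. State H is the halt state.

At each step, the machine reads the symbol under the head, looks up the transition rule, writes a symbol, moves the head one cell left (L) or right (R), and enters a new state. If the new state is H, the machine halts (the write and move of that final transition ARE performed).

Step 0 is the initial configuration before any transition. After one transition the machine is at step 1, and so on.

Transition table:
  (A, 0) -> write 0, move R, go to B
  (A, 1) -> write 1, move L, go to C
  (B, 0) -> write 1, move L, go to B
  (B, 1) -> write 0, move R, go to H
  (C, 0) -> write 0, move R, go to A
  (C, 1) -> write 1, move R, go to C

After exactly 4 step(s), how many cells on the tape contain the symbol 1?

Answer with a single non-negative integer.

Step 1: in state A at pos 1, read 1 -> (A,1)->write 1,move L,goto C. Now: state=C, head=0, tape[-1..2]=0110 (head:  ^)
Step 2: in state C at pos 0, read 1 -> (C,1)->write 1,move R,goto C. Now: state=C, head=1, tape[-1..2]=0110 (head:   ^)
Step 3: in state C at pos 1, read 1 -> (C,1)->write 1,move R,goto C. Now: state=C, head=2, tape[-1..3]=01100 (head:    ^)
Step 4: in state C at pos 2, read 0 -> (C,0)->write 0,move R,goto A. Now: state=A, head=3, tape[-1..4]=011000 (head:     ^)
Cells containing 1 after step 4: {0, 1} -> 2 cell(s)

Answer: 2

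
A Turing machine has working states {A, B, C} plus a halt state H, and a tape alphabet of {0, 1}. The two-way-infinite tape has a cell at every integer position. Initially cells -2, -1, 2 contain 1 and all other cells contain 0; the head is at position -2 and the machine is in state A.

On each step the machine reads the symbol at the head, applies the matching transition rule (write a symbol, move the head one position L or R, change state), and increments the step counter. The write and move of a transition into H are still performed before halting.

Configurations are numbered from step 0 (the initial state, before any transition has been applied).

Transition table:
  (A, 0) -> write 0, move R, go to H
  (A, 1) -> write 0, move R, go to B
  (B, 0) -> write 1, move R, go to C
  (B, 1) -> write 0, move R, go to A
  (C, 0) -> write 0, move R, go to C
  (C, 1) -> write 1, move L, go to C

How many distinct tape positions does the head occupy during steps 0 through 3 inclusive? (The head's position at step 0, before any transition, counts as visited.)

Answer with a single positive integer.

Answer: 4

Derivation:
Step 1: in state A at pos -2, read 1 -> (A,1)->write 0,move R,goto B. Now: state=B, head=-1, tape[-3..3]=0010010 (head:   ^)
Step 2: in state B at pos -1, read 1 -> (B,1)->write 0,move R,goto A. Now: state=A, head=0, tape[-3..3]=0000010 (head:    ^)
Step 3: in state A at pos 0, read 0 -> (A,0)->write 0,move R,goto H. Now: state=H, head=1, tape[-3..3]=0000010 (head:     ^)
Head positions at steps 0..3: starting at -2, distinct positions visited = {-2, -1, 0, 1} -> 4 position(s)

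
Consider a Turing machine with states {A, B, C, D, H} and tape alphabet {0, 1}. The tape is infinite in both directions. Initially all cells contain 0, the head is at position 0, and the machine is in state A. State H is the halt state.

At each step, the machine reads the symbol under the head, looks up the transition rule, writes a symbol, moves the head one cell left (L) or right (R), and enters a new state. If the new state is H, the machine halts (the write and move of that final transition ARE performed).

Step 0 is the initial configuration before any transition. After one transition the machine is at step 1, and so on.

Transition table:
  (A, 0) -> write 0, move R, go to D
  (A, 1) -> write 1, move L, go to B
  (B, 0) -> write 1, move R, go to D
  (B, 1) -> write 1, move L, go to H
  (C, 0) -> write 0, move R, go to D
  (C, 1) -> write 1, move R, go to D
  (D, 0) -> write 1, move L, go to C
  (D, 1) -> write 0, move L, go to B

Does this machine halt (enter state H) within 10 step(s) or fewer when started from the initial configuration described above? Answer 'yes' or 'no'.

Step 1: in state A at pos 0, read 0 -> (A,0)->write 0,move R,goto D. Now: state=D, head=1, tape[-1..2]=0000 (head:   ^)
Step 2: in state D at pos 1, read 0 -> (D,0)->write 1,move L,goto C. Now: state=C, head=0, tape[-1..2]=0010 (head:  ^)
Step 3: in state C at pos 0, read 0 -> (C,0)->write 0,move R,goto D. Now: state=D, head=1, tape[-1..2]=0010 (head:   ^)
Step 4: in state D at pos 1, read 1 -> (D,1)->write 0,move L,goto B. Now: state=B, head=0, tape[-1..2]=0000 (head:  ^)
Step 5: in state B at pos 0, read 0 -> (B,0)->write 1,move R,goto D. Now: state=D, head=1, tape[-1..2]=0100 (head:   ^)
Step 6: in state D at pos 1, read 0 -> (D,0)->write 1,move L,goto C. Now: state=C, head=0, tape[-1..2]=0110 (head:  ^)
Step 7: in state C at pos 0, read 1 -> (C,1)->write 1,move R,goto D. Now: state=D, head=1, tape[-1..2]=0110 (head:   ^)
Step 8: in state D at pos 1, read 1 -> (D,1)->write 0,move L,goto B. Now: state=B, head=0, tape[-1..2]=0100 (head:  ^)
Step 9: in state B at pos 0, read 1 -> (B,1)->write 1,move L,goto H. Now: state=H, head=-1, tape[-2..2]=00100 (head:  ^)
State H reached at step 9; 9 <= 10 -> yes

Answer: yes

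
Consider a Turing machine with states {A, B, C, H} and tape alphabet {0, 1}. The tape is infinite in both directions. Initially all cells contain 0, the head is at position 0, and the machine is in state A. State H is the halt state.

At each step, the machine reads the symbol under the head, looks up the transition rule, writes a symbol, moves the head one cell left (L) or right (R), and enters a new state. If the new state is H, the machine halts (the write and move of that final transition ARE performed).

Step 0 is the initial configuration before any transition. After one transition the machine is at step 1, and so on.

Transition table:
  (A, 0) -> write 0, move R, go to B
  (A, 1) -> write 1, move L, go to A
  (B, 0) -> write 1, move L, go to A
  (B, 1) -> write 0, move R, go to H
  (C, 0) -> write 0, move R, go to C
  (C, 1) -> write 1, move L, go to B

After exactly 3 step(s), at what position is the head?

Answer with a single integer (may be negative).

Answer: 1

Derivation:
Step 1: in state A at pos 0, read 0 -> (A,0)->write 0,move R,goto B. Now: state=B, head=1, tape[-1..2]=0000 (head:   ^)
Step 2: in state B at pos 1, read 0 -> (B,0)->write 1,move L,goto A. Now: state=A, head=0, tape[-1..2]=0010 (head:  ^)
Step 3: in state A at pos 0, read 0 -> (A,0)->write 0,move R,goto B. Now: state=B, head=1, tape[-1..2]=0010 (head:   ^)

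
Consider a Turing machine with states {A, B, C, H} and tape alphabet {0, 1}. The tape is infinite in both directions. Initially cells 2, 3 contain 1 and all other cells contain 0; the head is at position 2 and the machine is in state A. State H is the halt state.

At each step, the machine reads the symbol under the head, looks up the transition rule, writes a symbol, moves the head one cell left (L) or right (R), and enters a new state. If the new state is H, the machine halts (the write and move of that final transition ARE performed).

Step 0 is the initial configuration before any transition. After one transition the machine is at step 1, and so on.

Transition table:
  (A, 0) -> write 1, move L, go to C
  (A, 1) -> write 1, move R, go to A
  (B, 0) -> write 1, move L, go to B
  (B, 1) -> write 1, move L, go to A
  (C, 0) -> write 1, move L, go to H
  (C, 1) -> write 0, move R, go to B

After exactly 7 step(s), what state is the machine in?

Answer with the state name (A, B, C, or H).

Answer: B

Derivation:
Step 1: in state A at pos 2, read 1 -> (A,1)->write 1,move R,goto A. Now: state=A, head=3, tape[1..4]=0110 (head:   ^)
Step 2: in state A at pos 3, read 1 -> (A,1)->write 1,move R,goto A. Now: state=A, head=4, tape[1..5]=01100 (head:    ^)
Step 3: in state A at pos 4, read 0 -> (A,0)->write 1,move L,goto C. Now: state=C, head=3, tape[1..5]=01110 (head:   ^)
Step 4: in state C at pos 3, read 1 -> (C,1)->write 0,move R,goto B. Now: state=B, head=4, tape[1..5]=01010 (head:    ^)
Step 5: in state B at pos 4, read 1 -> (B,1)->write 1,move L,goto A. Now: state=A, head=3, tape[1..5]=01010 (head:   ^)
Step 6: in state A at pos 3, read 0 -> (A,0)->write 1,move L,goto C. Now: state=C, head=2, tape[1..5]=01110 (head:  ^)
Step 7: in state C at pos 2, read 1 -> (C,1)->write 0,move R,goto B. Now: state=B, head=3, tape[1..5]=00110 (head:   ^)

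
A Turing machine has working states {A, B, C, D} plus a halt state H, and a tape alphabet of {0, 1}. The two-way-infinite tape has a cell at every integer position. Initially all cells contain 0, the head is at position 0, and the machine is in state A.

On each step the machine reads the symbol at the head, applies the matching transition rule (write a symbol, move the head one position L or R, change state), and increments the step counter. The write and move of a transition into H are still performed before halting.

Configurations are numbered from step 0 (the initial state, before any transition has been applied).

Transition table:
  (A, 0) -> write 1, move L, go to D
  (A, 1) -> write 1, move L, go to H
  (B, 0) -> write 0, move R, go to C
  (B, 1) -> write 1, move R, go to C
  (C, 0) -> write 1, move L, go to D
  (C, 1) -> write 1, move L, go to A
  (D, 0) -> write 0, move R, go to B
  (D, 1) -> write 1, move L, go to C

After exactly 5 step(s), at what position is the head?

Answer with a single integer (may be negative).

Answer: -1

Derivation:
Step 1: in state A at pos 0, read 0 -> (A,0)->write 1,move L,goto D. Now: state=D, head=-1, tape[-2..1]=0010 (head:  ^)
Step 2: in state D at pos -1, read 0 -> (D,0)->write 0,move R,goto B. Now: state=B, head=0, tape[-2..1]=0010 (head:   ^)
Step 3: in state B at pos 0, read 1 -> (B,1)->write 1,move R,goto C. Now: state=C, head=1, tape[-2..2]=00100 (head:    ^)
Step 4: in state C at pos 1, read 0 -> (C,0)->write 1,move L,goto D. Now: state=D, head=0, tape[-2..2]=00110 (head:   ^)
Step 5: in state D at pos 0, read 1 -> (D,1)->write 1,move L,goto C. Now: state=C, head=-1, tape[-2..2]=00110 (head:  ^)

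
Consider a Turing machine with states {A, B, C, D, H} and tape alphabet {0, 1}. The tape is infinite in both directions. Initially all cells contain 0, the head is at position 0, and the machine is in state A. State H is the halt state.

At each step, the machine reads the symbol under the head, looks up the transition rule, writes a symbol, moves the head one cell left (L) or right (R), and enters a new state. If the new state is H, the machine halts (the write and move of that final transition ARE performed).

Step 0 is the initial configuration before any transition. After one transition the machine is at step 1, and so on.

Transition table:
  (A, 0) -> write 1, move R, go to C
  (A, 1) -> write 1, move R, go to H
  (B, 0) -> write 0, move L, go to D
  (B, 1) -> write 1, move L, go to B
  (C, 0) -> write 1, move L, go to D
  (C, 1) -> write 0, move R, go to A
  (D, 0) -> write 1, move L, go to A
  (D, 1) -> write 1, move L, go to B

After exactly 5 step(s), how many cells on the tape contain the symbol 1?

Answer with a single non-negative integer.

Step 1: in state A at pos 0, read 0 -> (A,0)->write 1,move R,goto C. Now: state=C, head=1, tape[-1..2]=0100 (head:   ^)
Step 2: in state C at pos 1, read 0 -> (C,0)->write 1,move L,goto D. Now: state=D, head=0, tape[-1..2]=0110 (head:  ^)
Step 3: in state D at pos 0, read 1 -> (D,1)->write 1,move L,goto B. Now: state=B, head=-1, tape[-2..2]=00110 (head:  ^)
Step 4: in state B at pos -1, read 0 -> (B,0)->write 0,move L,goto D. Now: state=D, head=-2, tape[-3..2]=000110 (head:  ^)
Step 5: in state D at pos -2, read 0 -> (D,0)->write 1,move L,goto A. Now: state=A, head=-3, tape[-4..2]=0010110 (head:  ^)
Cells containing 1 after step 5: {-2, 0, 1} -> 3 cell(s)

Answer: 3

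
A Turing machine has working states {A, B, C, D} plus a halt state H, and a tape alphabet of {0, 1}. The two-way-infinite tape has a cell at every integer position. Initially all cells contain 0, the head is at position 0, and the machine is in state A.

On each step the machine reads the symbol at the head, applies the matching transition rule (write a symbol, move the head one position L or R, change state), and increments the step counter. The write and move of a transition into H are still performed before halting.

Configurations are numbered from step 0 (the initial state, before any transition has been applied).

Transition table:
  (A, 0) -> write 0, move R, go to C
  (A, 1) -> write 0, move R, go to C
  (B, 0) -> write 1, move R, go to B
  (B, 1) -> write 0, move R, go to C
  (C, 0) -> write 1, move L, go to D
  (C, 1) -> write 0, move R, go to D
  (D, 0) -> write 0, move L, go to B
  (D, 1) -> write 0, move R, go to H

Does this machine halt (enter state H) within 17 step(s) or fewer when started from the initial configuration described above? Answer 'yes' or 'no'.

Answer: no

Derivation:
Step 1: in state A at pos 0, read 0 -> (A,0)->write 0,move R,goto C. Now: state=C, head=1, tape[-1..2]=0000 (head:   ^)
Step 2: in state C at pos 1, read 0 -> (C,0)->write 1,move L,goto D. Now: state=D, head=0, tape[-1..2]=0010 (head:  ^)
Step 3: in state D at pos 0, read 0 -> (D,0)->write 0,move L,goto B. Now: state=B, head=-1, tape[-2..2]=00010 (head:  ^)
Step 4: in state B at pos -1, read 0 -> (B,0)->write 1,move R,goto B. Now: state=B, head=0, tape[-2..2]=01010 (head:   ^)
Step 5: in state B at pos 0, read 0 -> (B,0)->write 1,move R,goto B. Now: state=B, head=1, tape[-2..2]=01110 (head:    ^)
Step 6: in state B at pos 1, read 1 -> (B,1)->write 0,move R,goto C. Now: state=C, head=2, tape[-2..3]=011000 (head:     ^)
Step 7: in state C at pos 2, read 0 -> (C,0)->write 1,move L,goto D. Now: state=D, head=1, tape[-2..3]=011010 (head:    ^)
Step 8: in state D at pos 1, read 0 -> (D,0)->write 0,move L,goto B. Now: state=B, head=0, tape[-2..3]=011010 (head:   ^)
Step 9: in state B at pos 0, read 1 -> (B,1)->write 0,move R,goto C. Now: state=C, head=1, tape[-2..3]=010010 (head:    ^)
Step 10: in state C at pos 1, read 0 -> (C,0)->write 1,move L,goto D. Now: state=D, head=0, tape[-2..3]=010110 (head:   ^)
Step 11: in state D at pos 0, read 0 -> (D,0)->write 0,move L,goto B. Now: state=B, head=-1, tape[-2..3]=010110 (head:  ^)
Step 12: in state B at pos -1, read 1 -> (B,1)->write 0,move R,goto C. Now: state=C, head=0, tape[-2..3]=000110 (head:   ^)
Step 13: in state C at pos 0, read 0 -> (C,0)->write 1,move L,goto D. Now: state=D, head=-1, tape[-2..3]=001110 (head:  ^)
Step 14: in state D at pos -1, read 0 -> (D,0)->write 0,move L,goto B. Now: state=B, head=-2, tape[-3..3]=0001110 (head:  ^)
Step 15: in state B at pos -2, read 0 -> (B,0)->write 1,move R,goto B. Now: state=B, head=-1, tape[-3..3]=0101110 (head:   ^)
Step 16: in state B at pos -1, read 0 -> (B,0)->write 1,move R,goto B. Now: state=B, head=0, tape[-3..3]=0111110 (head:    ^)
Step 17: in state B at pos 0, read 1 -> (B,1)->write 0,move R,goto C. Now: state=C, head=1, tape[-3..3]=0110110 (head:     ^)
After 17 step(s): state = C (not H) -> not halted within 17 -> no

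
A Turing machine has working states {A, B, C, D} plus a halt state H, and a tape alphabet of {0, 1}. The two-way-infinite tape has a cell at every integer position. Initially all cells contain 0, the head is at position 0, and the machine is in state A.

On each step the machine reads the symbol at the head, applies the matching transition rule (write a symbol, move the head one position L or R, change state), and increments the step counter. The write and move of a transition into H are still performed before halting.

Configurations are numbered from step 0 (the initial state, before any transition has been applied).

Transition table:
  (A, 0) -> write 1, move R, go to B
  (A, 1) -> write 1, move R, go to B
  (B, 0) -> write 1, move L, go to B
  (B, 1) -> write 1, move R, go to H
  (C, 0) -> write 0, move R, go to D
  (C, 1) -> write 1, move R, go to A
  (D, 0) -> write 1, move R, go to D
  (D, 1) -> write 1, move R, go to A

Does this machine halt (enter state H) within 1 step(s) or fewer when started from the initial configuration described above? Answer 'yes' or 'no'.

Answer: no

Derivation:
Step 1: in state A at pos 0, read 0 -> (A,0)->write 1,move R,goto B. Now: state=B, head=1, tape[-1..2]=0100 (head:   ^)
After 1 step(s): state = B (not H) -> not halted within 1 -> no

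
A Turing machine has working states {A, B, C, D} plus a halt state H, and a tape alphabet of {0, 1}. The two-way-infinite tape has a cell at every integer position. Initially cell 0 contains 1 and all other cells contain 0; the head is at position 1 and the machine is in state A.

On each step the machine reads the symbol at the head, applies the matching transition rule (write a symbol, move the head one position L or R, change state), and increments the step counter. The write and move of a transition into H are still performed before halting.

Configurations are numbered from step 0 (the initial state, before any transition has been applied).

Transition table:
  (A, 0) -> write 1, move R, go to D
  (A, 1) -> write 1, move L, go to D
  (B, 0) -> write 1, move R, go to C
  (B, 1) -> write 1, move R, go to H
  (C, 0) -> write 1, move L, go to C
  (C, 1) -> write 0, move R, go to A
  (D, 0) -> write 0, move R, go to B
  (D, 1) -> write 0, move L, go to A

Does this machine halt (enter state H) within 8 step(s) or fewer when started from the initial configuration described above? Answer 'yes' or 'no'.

Step 1: in state A at pos 1, read 0 -> (A,0)->write 1,move R,goto D. Now: state=D, head=2, tape[-1..3]=01100 (head:    ^)
Step 2: in state D at pos 2, read 0 -> (D,0)->write 0,move R,goto B. Now: state=B, head=3, tape[-1..4]=011000 (head:     ^)
Step 3: in state B at pos 3, read 0 -> (B,0)->write 1,move R,goto C. Now: state=C, head=4, tape[-1..5]=0110100 (head:      ^)
Step 4: in state C at pos 4, read 0 -> (C,0)->write 1,move L,goto C. Now: state=C, head=3, tape[-1..5]=0110110 (head:     ^)
Step 5: in state C at pos 3, read 1 -> (C,1)->write 0,move R,goto A. Now: state=A, head=4, tape[-1..5]=0110010 (head:      ^)
Step 6: in state A at pos 4, read 1 -> (A,1)->write 1,move L,goto D. Now: state=D, head=3, tape[-1..5]=0110010 (head:     ^)
Step 7: in state D at pos 3, read 0 -> (D,0)->write 0,move R,goto B. Now: state=B, head=4, tape[-1..5]=0110010 (head:      ^)
Step 8: in state B at pos 4, read 1 -> (B,1)->write 1,move R,goto H. Now: state=H, head=5, tape[-1..6]=01100100 (head:       ^)
State H reached at step 8; 8 <= 8 -> yes

Answer: yes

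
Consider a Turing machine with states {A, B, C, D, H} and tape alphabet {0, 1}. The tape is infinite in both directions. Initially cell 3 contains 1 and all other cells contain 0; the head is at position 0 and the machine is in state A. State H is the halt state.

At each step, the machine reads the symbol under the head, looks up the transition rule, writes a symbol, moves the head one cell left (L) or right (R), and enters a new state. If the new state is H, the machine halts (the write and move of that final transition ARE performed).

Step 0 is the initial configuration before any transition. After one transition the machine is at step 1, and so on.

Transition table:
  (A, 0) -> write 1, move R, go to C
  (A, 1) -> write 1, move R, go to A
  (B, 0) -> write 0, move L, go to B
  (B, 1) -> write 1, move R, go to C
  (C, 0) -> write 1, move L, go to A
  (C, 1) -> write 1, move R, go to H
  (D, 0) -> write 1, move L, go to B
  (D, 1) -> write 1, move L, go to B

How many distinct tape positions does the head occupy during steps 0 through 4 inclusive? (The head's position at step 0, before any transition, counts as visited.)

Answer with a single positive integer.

Step 1: in state A at pos 0, read 0 -> (A,0)->write 1,move R,goto C. Now: state=C, head=1, tape[-1..4]=010010 (head:   ^)
Step 2: in state C at pos 1, read 0 -> (C,0)->write 1,move L,goto A. Now: state=A, head=0, tape[-1..4]=011010 (head:  ^)
Step 3: in state A at pos 0, read 1 -> (A,1)->write 1,move R,goto A. Now: state=A, head=1, tape[-1..4]=011010 (head:   ^)
Step 4: in state A at pos 1, read 1 -> (A,1)->write 1,move R,goto A. Now: state=A, head=2, tape[-1..4]=011010 (head:    ^)
Head positions at steps 0..4: starting at 0, distinct positions visited = {0, 1, 2} -> 3 position(s)

Answer: 3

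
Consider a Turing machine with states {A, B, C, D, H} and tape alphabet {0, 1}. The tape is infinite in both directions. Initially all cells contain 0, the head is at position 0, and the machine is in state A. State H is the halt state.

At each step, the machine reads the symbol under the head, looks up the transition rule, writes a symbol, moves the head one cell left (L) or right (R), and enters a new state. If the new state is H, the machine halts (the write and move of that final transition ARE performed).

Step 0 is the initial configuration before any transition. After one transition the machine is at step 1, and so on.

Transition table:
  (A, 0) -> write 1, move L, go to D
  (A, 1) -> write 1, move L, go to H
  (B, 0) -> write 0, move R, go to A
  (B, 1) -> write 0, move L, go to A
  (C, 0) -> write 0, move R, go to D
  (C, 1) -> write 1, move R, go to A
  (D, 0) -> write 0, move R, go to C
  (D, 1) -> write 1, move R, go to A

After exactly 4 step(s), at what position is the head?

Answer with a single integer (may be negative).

Step 1: in state A at pos 0, read 0 -> (A,0)->write 1,move L,goto D. Now: state=D, head=-1, tape[-2..1]=0010 (head:  ^)
Step 2: in state D at pos -1, read 0 -> (D,0)->write 0,move R,goto C. Now: state=C, head=0, tape[-2..1]=0010 (head:   ^)
Step 3: in state C at pos 0, read 1 -> (C,1)->write 1,move R,goto A. Now: state=A, head=1, tape[-2..2]=00100 (head:    ^)
Step 4: in state A at pos 1, read 0 -> (A,0)->write 1,move L,goto D. Now: state=D, head=0, tape[-2..2]=00110 (head:   ^)

Answer: 0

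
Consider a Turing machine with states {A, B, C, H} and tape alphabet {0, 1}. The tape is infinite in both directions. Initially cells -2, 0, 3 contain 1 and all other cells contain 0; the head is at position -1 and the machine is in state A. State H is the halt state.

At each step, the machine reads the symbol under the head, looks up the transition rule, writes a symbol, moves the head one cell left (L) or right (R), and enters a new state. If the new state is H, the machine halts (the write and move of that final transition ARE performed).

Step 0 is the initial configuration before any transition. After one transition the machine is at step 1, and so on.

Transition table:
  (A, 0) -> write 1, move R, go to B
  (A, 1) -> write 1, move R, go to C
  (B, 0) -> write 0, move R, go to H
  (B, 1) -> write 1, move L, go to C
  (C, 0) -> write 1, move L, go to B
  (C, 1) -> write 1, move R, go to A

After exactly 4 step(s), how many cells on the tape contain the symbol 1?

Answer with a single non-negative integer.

Answer: 4

Derivation:
Step 1: in state A at pos -1, read 0 -> (A,0)->write 1,move R,goto B. Now: state=B, head=0, tape[-3..4]=01110010 (head:    ^)
Step 2: in state B at pos 0, read 1 -> (B,1)->write 1,move L,goto C. Now: state=C, head=-1, tape[-3..4]=01110010 (head:   ^)
Step 3: in state C at pos -1, read 1 -> (C,1)->write 1,move R,goto A. Now: state=A, head=0, tape[-3..4]=01110010 (head:    ^)
Step 4: in state A at pos 0, read 1 -> (A,1)->write 1,move R,goto C. Now: state=C, head=1, tape[-3..4]=01110010 (head:     ^)
Cells containing 1 after step 4: {-2, -1, 0, 3} -> 4 cell(s)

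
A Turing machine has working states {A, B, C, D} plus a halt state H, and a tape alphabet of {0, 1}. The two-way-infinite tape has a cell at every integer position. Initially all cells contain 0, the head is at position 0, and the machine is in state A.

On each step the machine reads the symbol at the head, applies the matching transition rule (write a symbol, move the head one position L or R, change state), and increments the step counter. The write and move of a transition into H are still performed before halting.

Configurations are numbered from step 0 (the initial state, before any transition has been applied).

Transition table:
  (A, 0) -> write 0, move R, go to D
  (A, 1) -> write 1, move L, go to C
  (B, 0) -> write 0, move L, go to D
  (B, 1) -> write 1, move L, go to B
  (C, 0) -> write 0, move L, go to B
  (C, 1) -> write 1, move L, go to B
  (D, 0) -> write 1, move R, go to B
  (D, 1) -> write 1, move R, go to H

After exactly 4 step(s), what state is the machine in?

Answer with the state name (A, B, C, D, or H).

Answer: H

Derivation:
Step 1: in state A at pos 0, read 0 -> (A,0)->write 0,move R,goto D. Now: state=D, head=1, tape[-1..2]=0000 (head:   ^)
Step 2: in state D at pos 1, read 0 -> (D,0)->write 1,move R,goto B. Now: state=B, head=2, tape[-1..3]=00100 (head:    ^)
Step 3: in state B at pos 2, read 0 -> (B,0)->write 0,move L,goto D. Now: state=D, head=1, tape[-1..3]=00100 (head:   ^)
Step 4: in state D at pos 1, read 1 -> (D,1)->write 1,move R,goto H. Now: state=H, head=2, tape[-1..3]=00100 (head:    ^)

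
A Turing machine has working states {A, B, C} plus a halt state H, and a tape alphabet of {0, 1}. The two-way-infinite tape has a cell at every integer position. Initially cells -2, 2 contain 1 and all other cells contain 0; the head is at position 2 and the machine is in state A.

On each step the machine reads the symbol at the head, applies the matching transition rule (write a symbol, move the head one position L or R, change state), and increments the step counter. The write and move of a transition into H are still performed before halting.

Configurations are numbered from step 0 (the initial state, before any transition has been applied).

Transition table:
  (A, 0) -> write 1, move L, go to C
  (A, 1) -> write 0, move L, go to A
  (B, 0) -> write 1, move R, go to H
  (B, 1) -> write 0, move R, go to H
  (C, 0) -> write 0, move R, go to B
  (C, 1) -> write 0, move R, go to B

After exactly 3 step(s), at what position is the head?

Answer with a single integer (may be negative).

Answer: 1

Derivation:
Step 1: in state A at pos 2, read 1 -> (A,1)->write 0,move L,goto A. Now: state=A, head=1, tape[-3..3]=0100000 (head:     ^)
Step 2: in state A at pos 1, read 0 -> (A,0)->write 1,move L,goto C. Now: state=C, head=0, tape[-3..3]=0100100 (head:    ^)
Step 3: in state C at pos 0, read 0 -> (C,0)->write 0,move R,goto B. Now: state=B, head=1, tape[-3..3]=0100100 (head:     ^)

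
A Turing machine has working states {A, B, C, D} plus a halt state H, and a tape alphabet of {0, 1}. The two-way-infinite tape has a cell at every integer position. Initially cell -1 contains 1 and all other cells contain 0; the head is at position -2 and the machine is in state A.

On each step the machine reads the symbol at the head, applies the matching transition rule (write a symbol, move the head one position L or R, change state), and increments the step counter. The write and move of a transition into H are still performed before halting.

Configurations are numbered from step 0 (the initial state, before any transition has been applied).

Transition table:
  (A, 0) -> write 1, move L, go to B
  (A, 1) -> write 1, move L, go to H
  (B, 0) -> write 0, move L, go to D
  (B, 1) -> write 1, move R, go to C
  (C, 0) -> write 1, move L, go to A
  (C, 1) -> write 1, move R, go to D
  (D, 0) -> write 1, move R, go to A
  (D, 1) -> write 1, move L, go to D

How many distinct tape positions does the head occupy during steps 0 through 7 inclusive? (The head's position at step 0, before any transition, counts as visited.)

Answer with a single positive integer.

Step 1: in state A at pos -2, read 0 -> (A,0)->write 1,move L,goto B. Now: state=B, head=-3, tape[-4..0]=00110 (head:  ^)
Step 2: in state B at pos -3, read 0 -> (B,0)->write 0,move L,goto D. Now: state=D, head=-4, tape[-5..0]=000110 (head:  ^)
Step 3: in state D at pos -4, read 0 -> (D,0)->write 1,move R,goto A. Now: state=A, head=-3, tape[-5..0]=010110 (head:   ^)
Step 4: in state A at pos -3, read 0 -> (A,0)->write 1,move L,goto B. Now: state=B, head=-4, tape[-5..0]=011110 (head:  ^)
Step 5: in state B at pos -4, read 1 -> (B,1)->write 1,move R,goto C. Now: state=C, head=-3, tape[-5..0]=011110 (head:   ^)
Step 6: in state C at pos -3, read 1 -> (C,1)->write 1,move R,goto D. Now: state=D, head=-2, tape[-5..0]=011110 (head:    ^)
Step 7: in state D at pos -2, read 1 -> (D,1)->write 1,move L,goto D. Now: state=D, head=-3, tape[-5..0]=011110 (head:   ^)
Head positions at steps 0..7: starting at -2, distinct positions visited = {-4, -3, -2} -> 3 position(s)

Answer: 3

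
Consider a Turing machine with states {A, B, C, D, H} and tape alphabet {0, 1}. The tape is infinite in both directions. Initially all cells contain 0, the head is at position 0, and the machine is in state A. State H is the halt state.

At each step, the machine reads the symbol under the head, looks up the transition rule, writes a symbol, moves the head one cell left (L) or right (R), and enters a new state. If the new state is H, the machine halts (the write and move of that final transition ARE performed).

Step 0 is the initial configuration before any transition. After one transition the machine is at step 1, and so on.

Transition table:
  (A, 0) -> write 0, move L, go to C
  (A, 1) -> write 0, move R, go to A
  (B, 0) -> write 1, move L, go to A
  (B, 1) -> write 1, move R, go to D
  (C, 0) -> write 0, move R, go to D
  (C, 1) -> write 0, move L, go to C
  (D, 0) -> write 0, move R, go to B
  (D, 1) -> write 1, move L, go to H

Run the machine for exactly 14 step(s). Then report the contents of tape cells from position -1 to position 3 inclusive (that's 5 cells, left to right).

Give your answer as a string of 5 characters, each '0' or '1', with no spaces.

Answer: 00001

Derivation:
Step 1: in state A at pos 0, read 0 -> (A,0)->write 0,move L,goto C. Now: state=C, head=-1, tape[-2..1]=0000 (head:  ^)
Step 2: in state C at pos -1, read 0 -> (C,0)->write 0,move R,goto D. Now: state=D, head=0, tape[-2..1]=0000 (head:   ^)
Step 3: in state D at pos 0, read 0 -> (D,0)->write 0,move R,goto B. Now: state=B, head=1, tape[-2..2]=00000 (head:    ^)
Step 4: in state B at pos 1, read 0 -> (B,0)->write 1,move L,goto A. Now: state=A, head=0, tape[-2..2]=00010 (head:   ^)
Step 5: in state A at pos 0, read 0 -> (A,0)->write 0,move L,goto C. Now: state=C, head=-1, tape[-2..2]=00010 (head:  ^)
Step 6: in state C at pos -1, read 0 -> (C,0)->write 0,move R,goto D. Now: state=D, head=0, tape[-2..2]=00010 (head:   ^)
Step 7: in state D at pos 0, read 0 -> (D,0)->write 0,move R,goto B. Now: state=B, head=1, tape[-2..2]=00010 (head:    ^)
Step 8: in state B at pos 1, read 1 -> (B,1)->write 1,move R,goto D. Now: state=D, head=2, tape[-2..3]=000100 (head:     ^)
Step 9: in state D at pos 2, read 0 -> (D,0)->write 0,move R,goto B. Now: state=B, head=3, tape[-2..4]=0001000 (head:      ^)
Step 10: in state B at pos 3, read 0 -> (B,0)->write 1,move L,goto A. Now: state=A, head=2, tape[-2..4]=0001010 (head:     ^)
Step 11: in state A at pos 2, read 0 -> (A,0)->write 0,move L,goto C. Now: state=C, head=1, tape[-2..4]=0001010 (head:    ^)
Step 12: in state C at pos 1, read 1 -> (C,1)->write 0,move L,goto C. Now: state=C, head=0, tape[-2..4]=0000010 (head:   ^)
Step 13: in state C at pos 0, read 0 -> (C,0)->write 0,move R,goto D. Now: state=D, head=1, tape[-2..4]=0000010 (head:    ^)
Step 14: in state D at pos 1, read 0 -> (D,0)->write 0,move R,goto B. Now: state=B, head=2, tape[-2..4]=0000010 (head:     ^)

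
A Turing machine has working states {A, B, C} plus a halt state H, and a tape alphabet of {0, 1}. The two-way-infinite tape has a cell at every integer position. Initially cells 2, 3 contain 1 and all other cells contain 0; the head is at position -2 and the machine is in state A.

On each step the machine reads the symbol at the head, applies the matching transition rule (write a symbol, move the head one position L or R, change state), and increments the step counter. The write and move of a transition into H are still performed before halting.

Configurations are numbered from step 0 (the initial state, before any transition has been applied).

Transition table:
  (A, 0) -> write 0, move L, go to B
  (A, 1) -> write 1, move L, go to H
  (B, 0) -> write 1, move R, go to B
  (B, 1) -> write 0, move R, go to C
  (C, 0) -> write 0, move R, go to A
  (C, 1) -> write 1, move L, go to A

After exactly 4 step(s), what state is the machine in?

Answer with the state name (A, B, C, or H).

Step 1: in state A at pos -2, read 0 -> (A,0)->write 0,move L,goto B. Now: state=B, head=-3, tape[-4..4]=000000110 (head:  ^)
Step 2: in state B at pos -3, read 0 -> (B,0)->write 1,move R,goto B. Now: state=B, head=-2, tape[-4..4]=010000110 (head:   ^)
Step 3: in state B at pos -2, read 0 -> (B,0)->write 1,move R,goto B. Now: state=B, head=-1, tape[-4..4]=011000110 (head:    ^)
Step 4: in state B at pos -1, read 0 -> (B,0)->write 1,move R,goto B. Now: state=B, head=0, tape[-4..4]=011100110 (head:     ^)

Answer: B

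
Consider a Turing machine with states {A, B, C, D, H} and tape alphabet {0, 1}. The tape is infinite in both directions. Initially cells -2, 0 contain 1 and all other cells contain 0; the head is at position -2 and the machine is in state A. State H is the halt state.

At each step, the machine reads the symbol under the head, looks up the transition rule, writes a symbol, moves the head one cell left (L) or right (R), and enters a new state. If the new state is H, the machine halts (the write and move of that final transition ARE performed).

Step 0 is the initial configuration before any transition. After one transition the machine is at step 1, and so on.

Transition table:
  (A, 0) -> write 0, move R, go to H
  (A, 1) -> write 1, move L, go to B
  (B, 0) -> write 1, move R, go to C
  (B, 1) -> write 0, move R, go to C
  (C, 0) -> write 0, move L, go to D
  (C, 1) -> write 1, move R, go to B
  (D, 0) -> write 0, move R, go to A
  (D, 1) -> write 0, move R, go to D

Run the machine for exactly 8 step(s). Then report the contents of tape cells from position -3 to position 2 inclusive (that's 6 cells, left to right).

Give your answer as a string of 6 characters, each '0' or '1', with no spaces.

Step 1: in state A at pos -2, read 1 -> (A,1)->write 1,move L,goto B. Now: state=B, head=-3, tape[-4..1]=001010 (head:  ^)
Step 2: in state B at pos -3, read 0 -> (B,0)->write 1,move R,goto C. Now: state=C, head=-2, tape[-4..1]=011010 (head:   ^)
Step 3: in state C at pos -2, read 1 -> (C,1)->write 1,move R,goto B. Now: state=B, head=-1, tape[-4..1]=011010 (head:    ^)
Step 4: in state B at pos -1, read 0 -> (B,0)->write 1,move R,goto C. Now: state=C, head=0, tape[-4..1]=011110 (head:     ^)
Step 5: in state C at pos 0, read 1 -> (C,1)->write 1,move R,goto B. Now: state=B, head=1, tape[-4..2]=0111100 (head:      ^)
Step 6: in state B at pos 1, read 0 -> (B,0)->write 1,move R,goto C. Now: state=C, head=2, tape[-4..3]=01111100 (head:       ^)
Step 7: in state C at pos 2, read 0 -> (C,0)->write 0,move L,goto D. Now: state=D, head=1, tape[-4..3]=01111100 (head:      ^)
Step 8: in state D at pos 1, read 1 -> (D,1)->write 0,move R,goto D. Now: state=D, head=2, tape[-4..3]=01111000 (head:       ^)

Answer: 111100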